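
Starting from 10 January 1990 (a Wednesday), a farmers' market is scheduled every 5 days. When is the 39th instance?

19 July 1990

The 39th occurrence is 38 intervals after the first: 38 × 5 = 190 days after 10 January 1990.
January has 31 days — 21 days to the end of January leaves 169.
February has 28 days (141 left).
March has 31 days (110 left).
April has 30 days (80 left).
May has 31 days (49 left).
June has 30 days (19 left).
19 days into July → 19 July 1990.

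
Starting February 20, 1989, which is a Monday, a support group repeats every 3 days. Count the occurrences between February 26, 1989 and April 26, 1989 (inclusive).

Occurrences land 3·i days after February 20, 1989 for i = 0, 1, 2, …
February 26, 1989 is 6 days after the start; 6 ÷ 3 = 2 remainder 0. First occurrence in the window: #3 on February 26, 1989 (2×3 = 6 days in).
April 26, 1989 is 65 days after the start; 65 ÷ 3 = 21 remainder 2. Last occurrence in the window: #22 on April 24, 1989.
Occurrences #3 through #22: 20 in total.

20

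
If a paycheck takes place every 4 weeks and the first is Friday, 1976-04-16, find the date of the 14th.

1977-04-15

The 14th occurrence is 13 intervals after the first: 13 × 28 = 364 days after 1976-04-16.
April has 30 days — 14 days to the end of April leaves 350.
May has 31 days (319 left).
June has 30 days (289 left).
July has 31 days (258 left).
August has 31 days (227 left).
September has 30 days (197 left).
October has 31 days (166 left).
November has 30 days (136 left).
December has 31 days (105 left).
January has 31 days (74 left).
February has 28 days (46 left).
March has 31 days (15 left).
15 days into April → 1977-04-15.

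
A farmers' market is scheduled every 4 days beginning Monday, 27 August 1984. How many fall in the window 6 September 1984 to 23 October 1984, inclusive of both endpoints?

Occurrences land 4·i days after 27 August 1984 for i = 0, 1, 2, …
6 September 1984 is 10 days after the start; 10 ÷ 4 = 2 remainder 2; since the remainder is 2, round up to i = 3. First occurrence in the window: #4 on 8 September 1984 (3×4 = 12 days in).
23 October 1984 is 57 days after the start; 57 ÷ 4 = 14 remainder 1. Last occurrence in the window: #15 on 22 October 1984.
Occurrences #4 through #15: 12 in total.

12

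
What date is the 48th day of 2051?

Feb 17, 2051

Jan has 31 days (48 − 31 = 17 remain).
17 into Feb → Feb 17.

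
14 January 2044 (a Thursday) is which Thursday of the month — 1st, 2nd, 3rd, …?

2nd

Day 14 falls in week ⌈14/7⌉ of the month.
Days 1–7 hold the 1st Thursday, 8–14 the 2nd, 15–21 the 3rd, 22–28 the 4th, 29–31 the 5th.
14 is in the range for the 2nd.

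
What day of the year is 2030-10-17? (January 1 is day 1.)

Days in months before October: 31 + 28 + 31 + 30 + 31 + 30 + 31 + 31 + 30 = 273.
Plus 17 days into October → day 290.

290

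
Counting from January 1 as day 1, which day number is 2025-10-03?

276

Days in months before October: 31 + 28 + 31 + 30 + 31 + 30 + 31 + 31 + 30 = 273.
Plus 3 days into October → day 276.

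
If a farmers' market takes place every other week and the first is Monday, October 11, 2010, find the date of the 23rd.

August 15, 2011

The 23rd occurrence is 22 intervals after the first: 22 × 14 = 308 days after October 11, 2010.
October has 31 days — 20 days to the end of October leaves 288.
November has 30 days (258 left).
December has 31 days (227 left).
January has 31 days (196 left).
February has 28 days (168 left).
March has 31 days (137 left).
April has 30 days (107 left).
May has 31 days (76 left).
June has 30 days (46 left).
July has 31 days (15 left).
15 days into August → August 15, 2011.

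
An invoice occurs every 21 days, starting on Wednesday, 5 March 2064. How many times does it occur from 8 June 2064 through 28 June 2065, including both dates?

18

Occurrences land 21·i days after 5 March 2064 for i = 0, 1, 2, …
8 June 2064 is 95 days after the start; 95 ÷ 21 = 4 remainder 11; since the remainder is 11, round up to i = 5. First occurrence in the window: #6 on 18 June 2064 (5×21 = 105 days in).
28 June 2065 is 480 days after the start; 480 ÷ 21 = 22 remainder 18. Last occurrence in the window: #23 on 10 June 2065.
Occurrences #6 through #23: 18 in total.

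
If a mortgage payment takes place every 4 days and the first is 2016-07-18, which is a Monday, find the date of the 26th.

2016-10-26

The 26th occurrence is 25 intervals after the first: 25 × 4 = 100 days after 2016-07-18.
July has 31 days — 13 days to the end of July leaves 87.
August has 31 days (56 left).
September has 30 days (26 left).
26 days into October → 2016-10-26.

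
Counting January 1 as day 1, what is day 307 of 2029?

January has 31 days (307 − 31 = 276 remain).
February has 28 days (276 − 28 = 248 remain).
March has 31 days (248 − 31 = 217 remain).
April has 30 days (217 − 30 = 187 remain).
May has 31 days (187 − 31 = 156 remain).
June has 30 days (156 − 30 = 126 remain).
July has 31 days (126 − 31 = 95 remain).
August has 31 days (95 − 31 = 64 remain).
September has 30 days (64 − 30 = 34 remain).
October has 31 days (34 − 31 = 3 remain).
3 into November → November 3.

3 November 2029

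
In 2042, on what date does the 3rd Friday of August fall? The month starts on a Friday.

August 2042 begins on a Friday, so the first Friday is August 1.
The 3rd Friday is 2 weeks later: 1 + 14 = 15.

2042-08-15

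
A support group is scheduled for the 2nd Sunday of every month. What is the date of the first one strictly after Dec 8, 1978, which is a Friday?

Dec 1978 starts on a Friday; its first Sunday is the 3rd, so the 2nd Sunday is the 10th — Dec 10, 1978.
Dec 10, 1978 is after Dec 8, 1978, so that is the next one.

Dec 10, 1978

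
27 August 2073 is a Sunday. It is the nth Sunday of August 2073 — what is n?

4th

Day 27 falls in week ⌈27/7⌉ of the month.
Days 1–7 hold the 1st Sunday, 8–14 the 2nd, 15–21 the 3rd, 22–28 the 4th, 29–31 the 5th.
27 is in the range for the 4th.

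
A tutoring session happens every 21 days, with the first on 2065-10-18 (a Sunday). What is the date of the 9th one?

2066-04-04

The 9th occurrence is 8 intervals after the first: 8 × 21 = 168 days after 2065-10-18.
October has 31 days — 13 days to the end of October leaves 155.
November has 30 days (125 left).
December has 31 days (94 left).
January has 31 days (63 left).
February has 28 days (35 left).
March has 31 days (4 left).
4 days into April → 2066-04-04.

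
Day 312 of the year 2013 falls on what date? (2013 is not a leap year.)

January has 31 days (312 − 31 = 281 remain).
February has 28 days (281 − 28 = 253 remain).
March has 31 days (253 − 31 = 222 remain).
April has 30 days (222 − 30 = 192 remain).
May has 31 days (192 − 31 = 161 remain).
June has 30 days (161 − 30 = 131 remain).
July has 31 days (131 − 31 = 100 remain).
August has 31 days (100 − 31 = 69 remain).
September has 30 days (69 − 30 = 39 remain).
October has 31 days (39 − 31 = 8 remain).
8 into November → November 8.

November 8, 2013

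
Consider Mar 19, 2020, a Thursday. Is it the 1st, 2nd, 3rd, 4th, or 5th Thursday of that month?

Day 19 falls in week ⌈19/7⌉ of the month.
Days 1–7 hold the 1st Thursday, 8–14 the 2nd, 15–21 the 3rd, 22–28 the 4th, 29–31 the 5th.
19 is in the range for the 3rd.

3rd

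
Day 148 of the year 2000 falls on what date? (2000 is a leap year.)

May 27, 2000

January has 31 days (148 − 31 = 117 remain).
February has 29 days (117 − 29 = 88 remain).
March has 31 days (88 − 31 = 57 remain).
April has 30 days (57 − 30 = 27 remain).
27 into May → May 27.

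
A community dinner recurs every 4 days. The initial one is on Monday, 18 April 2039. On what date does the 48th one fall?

The 48th occurrence is 47 intervals after the first: 47 × 4 = 188 days after 18 April 2039.
April has 30 days — 12 days to the end of April leaves 176.
May has 31 days (145 left).
June has 30 days (115 left).
July has 31 days (84 left).
August has 31 days (53 left).
September has 30 days (23 left).
23 days into October → 23 October 2039.

23 October 2039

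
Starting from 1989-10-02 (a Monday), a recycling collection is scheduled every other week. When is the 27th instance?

1990-10-01

The 27th occurrence is 26 intervals after the first: 26 × 14 = 364 days after 1989-10-02.
October has 31 days — 29 days to the end of October leaves 335.
November has 30 days (305 left).
December has 31 days (274 left).
January has 31 days (243 left).
February has 28 days (215 left).
March has 31 days (184 left).
April has 30 days (154 left).
May has 31 days (123 left).
June has 30 days (93 left).
July has 31 days (62 left).
August has 31 days (31 left).
September has 30 days (1 left).
1 day into October → 1990-10-01.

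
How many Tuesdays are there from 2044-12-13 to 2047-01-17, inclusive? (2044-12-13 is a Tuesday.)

110

2044-12-13 is a Tuesday; the first Tuesday on or after it is 2044-12-13.
From 2044-12-13 to 2047-01-17: 18 + 365 + 365 + 17 = 765 days (rest of 2044, 2045, 2046, to 2047-01-17 in 2047).
765 ÷ 7 = 109 full weeks with remainder 2, so 109 more Tuesdays after the first → 110.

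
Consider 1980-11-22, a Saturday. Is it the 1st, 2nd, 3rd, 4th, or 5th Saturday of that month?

Day 22 falls in week ⌈22/7⌉ of the month.
Days 1–7 hold the 1st Saturday, 8–14 the 2nd, 15–21 the 3rd, 22–28 the 4th, 29–31 the 5th.
22 is in the range for the 4th.

4th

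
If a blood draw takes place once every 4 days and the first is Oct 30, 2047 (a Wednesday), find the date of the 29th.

Feb 19, 2048

The 29th occurrence is 28 intervals after the first: 28 × 4 = 112 days after Oct 30, 2047.
Oct has 31 days — 1 day to the end of Oct leaves 111.
Nov has 30 days (81 left).
Dec has 31 days (50 left).
Jan has 31 days (19 left).
19 days into Feb → Feb 19, 2048.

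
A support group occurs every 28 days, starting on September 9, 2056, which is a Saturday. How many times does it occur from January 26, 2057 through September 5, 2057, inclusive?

8

Occurrences land 28·i days after September 9, 2056 for i = 0, 1, 2, …
January 26, 2057 is 139 days after the start; 139 ÷ 28 = 4 remainder 27; since the remainder is 27, round up to i = 5. First occurrence in the window: #6 on January 27, 2057 (5×28 = 140 days in).
September 5, 2057 is 361 days after the start; 361 ÷ 28 = 12 remainder 25. Last occurrence in the window: #13 on August 11, 2057.
Occurrences #6 through #13: 8 in total.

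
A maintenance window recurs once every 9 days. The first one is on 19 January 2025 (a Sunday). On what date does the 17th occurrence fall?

12 June 2025

The 17th occurrence is 16 intervals after the first: 16 × 9 = 144 days after 19 January 2025.
January has 31 days — 12 days to the end of January leaves 132.
February has 28 days (104 left).
March has 31 days (73 left).
April has 30 days (43 left).
May has 31 days (12 left).
12 days into June → 12 June 2025.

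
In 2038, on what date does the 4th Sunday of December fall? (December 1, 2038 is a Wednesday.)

December 2038 begins on a Wednesday, so the first Sunday is December 5 (4 days later).
The 4th Sunday is 3 weeks later: 5 + 21 = 26.

2038-12-26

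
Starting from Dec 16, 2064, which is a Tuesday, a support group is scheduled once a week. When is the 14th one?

Mar 17, 2065

The 14th occurrence is 13 intervals after the first: 13 × 7 = 91 days after Dec 16, 2064.
Dec has 31 days — 15 days to the end of Dec leaves 76.
Jan has 31 days (45 left).
Feb has 28 days (17 left).
17 days into Mar → Mar 17, 2065.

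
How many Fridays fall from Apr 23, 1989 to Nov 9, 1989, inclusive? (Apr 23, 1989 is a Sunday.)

28

Apr 23, 1989 is a Sunday; the first Friday on or after it is Apr 28, 1989 (5 days later).
From Apr 28, 1989 to Nov 9, 1989: 2 + 31 + 30 + 31 + 31 + 30 + 31 + 9 = 195 days (rest of Apr, May, Jun, Jul, Aug, Sep, Oct, Nov).
195 ÷ 7 = 27 full weeks with remainder 6, so 27 more Fridays after the first → 28.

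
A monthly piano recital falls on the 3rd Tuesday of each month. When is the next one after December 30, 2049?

December 2049 starts on a Wednesday; its first Tuesday is the 7th, so the 3rd Tuesday is the 21st — December 21, 2049.
That is not after December 30, 2049, so look at January 2050.
January 2050 starts on a Saturday; its first Tuesday is the 4th, so the 3rd Tuesday is the 18th — January 18, 2050.

January 18, 2050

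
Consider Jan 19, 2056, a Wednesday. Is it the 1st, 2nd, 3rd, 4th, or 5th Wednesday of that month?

3rd

Day 19 falls in week ⌈19/7⌉ of the month.
Days 1–7 hold the 1st Wednesday, 8–14 the 2nd, 15–21 the 3rd, 22–28 the 4th, 29–31 the 5th.
19 is in the range for the 3rd.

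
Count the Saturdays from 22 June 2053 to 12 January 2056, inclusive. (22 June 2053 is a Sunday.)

22 June 2053 is a Sunday; the first Saturday on or after it is 28 June 2053 (6 days later).
From 28 June 2053 to 12 January 2056: 186 + 365 + 365 + 12 = 928 days (rest of 2053, 2054, 2055, to 12 January 2056 in 2056).
928 ÷ 7 = 132 full weeks with remainder 4, so 132 more Saturdays after the first → 133.

133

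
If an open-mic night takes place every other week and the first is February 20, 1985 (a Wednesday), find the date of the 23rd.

The 23rd occurrence is 22 intervals after the first: 22 × 14 = 308 days after February 20, 1985.
February has 28 days — 8 days to the end of February leaves 300.
March has 31 days (269 left).
April has 30 days (239 left).
May has 31 days (208 left).
June has 30 days (178 left).
July has 31 days (147 left).
August has 31 days (116 left).
September has 30 days (86 left).
October has 31 days (55 left).
November has 30 days (25 left).
25 days into December → December 25, 1985.

December 25, 1985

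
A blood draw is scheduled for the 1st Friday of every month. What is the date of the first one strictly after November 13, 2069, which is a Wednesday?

December 6, 2069

November 2069 starts on a Friday, so its 1st Friday is November 1, 2069.
That is not after November 13, 2069, so look at December 2069.
December 2069 starts on a Sunday, so its 1st Friday is December 6, 2069 (5 days in).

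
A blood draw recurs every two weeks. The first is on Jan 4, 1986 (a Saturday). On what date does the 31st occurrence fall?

Feb 28, 1987

The 31st occurrence is 30 intervals after the first: 30 × 14 = 420 days after Jan 4, 1986.
Jan has 31 days — 27 days to the end of Jan leaves 393.
Feb has 28 days (365 left).
Mar has 31 days (334 left).
Apr has 30 days (304 left).
May has 31 days (273 left).
Jun has 30 days (243 left).
Jul has 31 days (212 left).
Aug has 31 days (181 left).
Sep has 30 days (151 left).
Oct has 31 days (120 left).
Nov has 30 days (90 left).
Dec has 31 days (59 left).
Jan has 31 days (28 left).
28 days into Feb → Feb 28, 1987.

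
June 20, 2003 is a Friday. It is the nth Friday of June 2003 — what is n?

Day 20 falls in week ⌈20/7⌉ of the month.
Days 1–7 hold the 1st Friday, 8–14 the 2nd, 15–21 the 3rd, 22–28 the 4th, 29–31 the 5th.
20 is in the range for the 3rd.

3rd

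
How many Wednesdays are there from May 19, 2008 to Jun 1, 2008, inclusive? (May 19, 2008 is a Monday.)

May 19, 2008 is a Monday; the first Wednesday on or after it is May 21, 2008 (2 days later).
From May 21, 2008 to Jun 1, 2008: 10 + 1 = 11 days (rest of May, Jun).
11 ÷ 7 = 1 full weeks with remainder 4, so 1 more Wednesdays after the first → 2.

2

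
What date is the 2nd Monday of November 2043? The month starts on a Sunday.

November 2043 begins on a Sunday, so the first Monday is November 2 (1 day later).
The 2nd Monday is 1 weeks later: 2 + 7 = 9.

November 9, 2043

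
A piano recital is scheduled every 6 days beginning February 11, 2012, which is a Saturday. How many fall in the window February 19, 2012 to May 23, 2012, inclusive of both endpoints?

16

Occurrences land 6·i days after February 11, 2012 for i = 0, 1, 2, …
February 19, 2012 is 8 days after the start; 8 ÷ 6 = 1 remainder 2; since the remainder is 2, round up to i = 2. First occurrence in the window: #3 on February 23, 2012 (2×6 = 12 days in).
May 23, 2012 is 102 days after the start; 102 ÷ 6 = 17 remainder 0. Last occurrence in the window: #18 on May 23, 2012.
Occurrences #3 through #18: 16 in total.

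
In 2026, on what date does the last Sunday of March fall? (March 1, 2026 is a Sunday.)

March 2026 begins on a Sunday, so the first Sunday is March 1.
March 2026 has 31 days. Adding weeks: 1, 8, 15, 22, 29 — the last one ≤ 31 is the 29th.

2026-03-29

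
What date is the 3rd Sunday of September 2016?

September 2016 begins on a Thursday, so the first Sunday is September 4 (3 days later).
The 3rd Sunday is 2 weeks later: 4 + 14 = 18.

18 September 2016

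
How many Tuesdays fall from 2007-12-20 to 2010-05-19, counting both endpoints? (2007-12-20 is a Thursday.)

126

2007-12-20 is a Thursday; the first Tuesday on or after it is 2007-12-25 (5 days later).
From 2007-12-25 to 2010-05-19: 6 + 366 + 365 + 139 = 876 days (rest of 2007, 2008, 2009, to 2010-05-19 in 2010).
876 ÷ 7 = 125 full weeks with remainder 1, so 125 more Tuesdays after the first → 126.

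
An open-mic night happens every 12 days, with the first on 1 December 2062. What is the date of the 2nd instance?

13 December 2062

The 2nd occurrence is 1 interval after the first: 1 × 12 = 12 days after 1 December 2062.
12 days later is 13 December 2062.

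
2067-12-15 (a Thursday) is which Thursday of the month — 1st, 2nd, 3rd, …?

Day 15 falls in week ⌈15/7⌉ of the month.
Days 1–7 hold the 1st Thursday, 8–14 the 2nd, 15–21 the 3rd, 22–28 the 4th, 29–31 the 5th.
15 is in the range for the 3rd.

3rd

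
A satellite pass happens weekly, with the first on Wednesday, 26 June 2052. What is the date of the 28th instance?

1 January 2053

The 28th occurrence is 27 intervals after the first: 27 × 7 = 189 days after 26 June 2052.
June has 30 days — 4 days to the end of June leaves 185.
July has 31 days (154 left).
August has 31 days (123 left).
September has 30 days (93 left).
October has 31 days (62 left).
November has 30 days (32 left).
December has 31 days (1 left).
1 day into January → 1 January 2053.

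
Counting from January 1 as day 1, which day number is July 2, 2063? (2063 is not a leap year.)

Days in months before July: 31 + 28 + 31 + 30 + 31 + 30 = 181.
Plus 2 days into July → day 183.

183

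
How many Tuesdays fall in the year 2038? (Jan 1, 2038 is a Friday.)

Jan 1, 2038 is a Friday; the first Tuesday on or after it is Jan 5, 2038 (4 days later).
From Jan 5, 2038 to Dec 31, 2038: 26 + 28 + 31 + 30 + 31 + 30 + 31 + 31 + 30 + 31 + 30 + 31 = 360 days (rest of Jan, Feb, Mar, Apr, May, Jun, Jul, Aug, Sep, Oct, Nov, Dec).
360 ÷ 7 = 51 full weeks with remainder 3, so 51 more Tuesdays after the first → 52.

52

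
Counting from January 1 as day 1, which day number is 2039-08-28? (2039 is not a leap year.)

240

Days in months before August: 31 + 28 + 31 + 30 + 31 + 30 + 31 = 212.
Plus 28 days into August → day 240.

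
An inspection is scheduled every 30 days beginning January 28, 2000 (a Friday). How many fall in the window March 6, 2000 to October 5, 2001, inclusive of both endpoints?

19

Occurrences land 30·i days after January 28, 2000 for i = 0, 1, 2, …
March 6, 2000 is 38 days after the start; 38 ÷ 30 = 1 remainder 8; since the remainder is 8, round up to i = 2. First occurrence in the window: #3 on March 28, 2000 (2×30 = 60 days in).
October 5, 2001 is 616 days after the start; 616 ÷ 30 = 20 remainder 16. Last occurrence in the window: #21 on September 19, 2001.
Occurrences #3 through #21: 19 in total.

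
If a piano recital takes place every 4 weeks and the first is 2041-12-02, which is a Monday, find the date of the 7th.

The 7th occurrence is 6 intervals after the first: 6 × 28 = 168 days after 2041-12-02.
December has 31 days — 29 days to the end of December leaves 139.
January has 31 days (108 left).
February has 28 days (80 left).
March has 31 days (49 left).
April has 30 days (19 left).
19 days into May → 2042-05-19.

2042-05-19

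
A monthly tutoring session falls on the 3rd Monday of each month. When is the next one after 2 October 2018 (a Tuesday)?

October 2018 starts on a Monday; its first Monday is the 1st, so the 3rd Monday is the 15th — 15 October 2018.
15 October 2018 is after 2 October 2018, so that is the next one.

15 October 2018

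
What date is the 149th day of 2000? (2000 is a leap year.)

28 May 2000

January has 31 days (149 − 31 = 118 remain).
February has 29 days (118 − 29 = 89 remain).
March has 31 days (89 − 31 = 58 remain).
April has 30 days (58 − 30 = 28 remain).
28 into May → May 28.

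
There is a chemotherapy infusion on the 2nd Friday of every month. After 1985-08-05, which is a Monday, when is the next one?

1985-08-09

August 1985 starts on a Thursday; its first Friday is the 2nd, so the 2nd Friday is the 9th — 1985-08-09.
1985-08-09 is after 1985-08-05, so that is the next one.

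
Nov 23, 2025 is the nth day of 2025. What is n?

Days in months before Nov: 31 + 28 + 31 + 30 + 31 + 30 + 31 + 31 + 30 + 31 = 304.
Plus 23 days into Nov → day 327.

327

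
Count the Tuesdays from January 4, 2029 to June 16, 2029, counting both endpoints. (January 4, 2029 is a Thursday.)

January 4, 2029 is a Thursday; the first Tuesday on or after it is January 9, 2029 (5 days later).
From January 9, 2029 to June 16, 2029: 22 + 28 + 31 + 30 + 31 + 16 = 158 days (rest of January, February, March, April, May, June).
158 ÷ 7 = 22 full weeks with remainder 4, so 22 more Tuesdays after the first → 23.

23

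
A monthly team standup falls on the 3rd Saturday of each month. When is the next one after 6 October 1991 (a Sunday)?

October 1991 starts on a Tuesday; its first Saturday is the 5th, so the 3rd Saturday is the 19th — 19 October 1991.
19 October 1991 is after 6 October 1991, so that is the next one.

19 October 1991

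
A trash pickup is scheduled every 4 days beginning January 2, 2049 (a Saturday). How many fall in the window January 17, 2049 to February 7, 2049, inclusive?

6

Occurrences land 4·i days after January 2, 2049 for i = 0, 1, 2, …
January 17, 2049 is 15 days after the start; 15 ÷ 4 = 3 remainder 3; since the remainder is 3, round up to i = 4. First occurrence in the window: #5 on January 18, 2049 (4×4 = 16 days in).
February 7, 2049 is 36 days after the start; 36 ÷ 4 = 9 remainder 0. Last occurrence in the window: #10 on February 7, 2049.
Occurrences #5 through #10: 6 in total.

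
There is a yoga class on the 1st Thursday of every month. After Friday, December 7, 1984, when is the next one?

December 1984 starts on a Saturday, so its 1st Thursday is December 6, 1984 (5 days in).
That is not after December 7, 1984, so look at January 1985.
January 1985 starts on a Tuesday, so its 1st Thursday is January 3, 1985 (2 days in).

January 3, 1985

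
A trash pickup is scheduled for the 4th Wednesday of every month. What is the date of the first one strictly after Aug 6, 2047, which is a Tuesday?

Aug 28, 2047

Aug 2047 starts on a Thursday; its first Wednesday is the 7th, so the 4th Wednesday is the 28th — Aug 28, 2047.
Aug 28, 2047 is after Aug 6, 2047, so that is the next one.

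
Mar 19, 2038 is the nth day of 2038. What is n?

Days in months before Mar: 31 + 28 = 59.
Plus 19 days into Mar → day 78.

78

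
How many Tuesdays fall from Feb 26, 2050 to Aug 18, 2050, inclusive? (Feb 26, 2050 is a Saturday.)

25

Feb 26, 2050 is a Saturday; the first Tuesday on or after it is Mar 1, 2050 (3 days later).
From Mar 1, 2050 to Aug 18, 2050: 30 + 30 + 31 + 30 + 31 + 18 = 170 days (rest of Mar, Apr, May, Jun, Jul, Aug).
170 ÷ 7 = 24 full weeks with remainder 2, so 24 more Tuesdays after the first → 25.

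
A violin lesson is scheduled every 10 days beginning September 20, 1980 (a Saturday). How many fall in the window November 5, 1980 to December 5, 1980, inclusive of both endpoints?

3

Occurrences land 10·i days after September 20, 1980 for i = 0, 1, 2, …
November 5, 1980 is 46 days after the start; 46 ÷ 10 = 4 remainder 6; since the remainder is 6, round up to i = 5. First occurrence in the window: #6 on November 9, 1980 (5×10 = 50 days in).
December 5, 1980 is 76 days after the start; 76 ÷ 10 = 7 remainder 6. Last occurrence in the window: #8 on November 29, 1980.
Occurrences #6 through #8: 3 in total.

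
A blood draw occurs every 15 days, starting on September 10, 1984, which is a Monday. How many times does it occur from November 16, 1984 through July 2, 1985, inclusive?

Occurrences land 15·i days after September 10, 1984 for i = 0, 1, 2, …
November 16, 1984 is 67 days after the start; 67 ÷ 15 = 4 remainder 7; since the remainder is 7, round up to i = 5. First occurrence in the window: #6 on November 24, 1984 (5×15 = 75 days in).
July 2, 1985 is 295 days after the start; 295 ÷ 15 = 19 remainder 10. Last occurrence in the window: #20 on June 22, 1985.
Occurrences #6 through #20: 15 in total.

15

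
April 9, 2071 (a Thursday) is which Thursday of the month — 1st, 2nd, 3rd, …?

2nd

Day 9 falls in week ⌈9/7⌉ of the month.
Days 1–7 hold the 1st Thursday, 8–14 the 2nd, 15–21 the 3rd, 22–28 the 4th, 29–31 the 5th.
9 is in the range for the 2nd.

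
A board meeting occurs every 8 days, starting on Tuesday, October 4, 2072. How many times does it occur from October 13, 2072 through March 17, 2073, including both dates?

Occurrences land 8·i days after October 4, 2072 for i = 0, 1, 2, …
October 13, 2072 is 9 days after the start; 9 ÷ 8 = 1 remainder 1; since the remainder is 1, round up to i = 2. First occurrence in the window: #3 on October 20, 2072 (2×8 = 16 days in).
March 17, 2073 is 164 days after the start; 164 ÷ 8 = 20 remainder 4. Last occurrence in the window: #21 on March 13, 2073.
Occurrences #3 through #21: 19 in total.

19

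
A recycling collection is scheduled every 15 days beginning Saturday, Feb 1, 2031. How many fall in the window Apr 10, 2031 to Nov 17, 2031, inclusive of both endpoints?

Occurrences land 15·i days after Feb 1, 2031 for i = 0, 1, 2, …
Apr 10, 2031 is 68 days after the start; 68 ÷ 15 = 4 remainder 8; since the remainder is 8, round up to i = 5. First occurrence in the window: #6 on Apr 17, 2031 (5×15 = 75 days in).
Nov 17, 2031 is 289 days after the start; 289 ÷ 15 = 19 remainder 4. Last occurrence in the window: #20 on Nov 13, 2031.
Occurrences #6 through #20: 15 in total.

15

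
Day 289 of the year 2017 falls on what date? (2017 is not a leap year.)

Oct 16, 2017

Jan has 31 days (289 − 31 = 258 remain).
Feb has 28 days (258 − 28 = 230 remain).
Mar has 31 days (230 − 31 = 199 remain).
Apr has 30 days (199 − 30 = 169 remain).
May has 31 days (169 − 31 = 138 remain).
Jun has 30 days (138 − 30 = 108 remain).
Jul has 31 days (108 − 31 = 77 remain).
Aug has 31 days (77 − 31 = 46 remain).
Sep has 30 days (46 − 30 = 16 remain).
16 into Oct → Oct 16.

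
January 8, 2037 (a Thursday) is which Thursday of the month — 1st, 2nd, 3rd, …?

2nd

Day 8 falls in week ⌈8/7⌉ of the month.
Days 1–7 hold the 1st Thursday, 8–14 the 2nd, 15–21 the 3rd, 22–28 the 4th, 29–31 the 5th.
8 is in the range for the 2nd.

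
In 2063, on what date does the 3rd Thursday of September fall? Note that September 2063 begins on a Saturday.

20 September 2063

September 2063 begins on a Saturday, so the first Thursday is September 6 (5 days later).
The 3rd Thursday is 2 weeks later: 6 + 14 = 20.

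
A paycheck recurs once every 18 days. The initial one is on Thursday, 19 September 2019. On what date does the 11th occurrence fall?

The 11th occurrence is 10 intervals after the first: 10 × 18 = 180 days after 19 September 2019.
September has 30 days — 11 days to the end of September leaves 169.
October has 31 days (138 left).
November has 30 days (108 left).
December has 31 days (77 left).
January has 31 days (46 left).
February has 29 days (17 left).
17 days into March → 17 March 2020.

17 March 2020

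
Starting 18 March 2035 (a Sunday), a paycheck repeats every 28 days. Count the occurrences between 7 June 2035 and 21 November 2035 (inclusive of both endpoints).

6

Occurrences land 28·i days after 18 March 2035 for i = 0, 1, 2, …
7 June 2035 is 81 days after the start; 81 ÷ 28 = 2 remainder 25; since the remainder is 25, round up to i = 3. First occurrence in the window: #4 on 10 June 2035 (3×28 = 84 days in).
21 November 2035 is 248 days after the start; 248 ÷ 28 = 8 remainder 24. Last occurrence in the window: #9 on 28 October 2035.
Occurrences #4 through #9: 6 in total.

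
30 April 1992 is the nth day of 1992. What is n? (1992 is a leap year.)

121

Days in months before April: 31 + 29 + 31 = 91.
Plus 30 days into April → day 121.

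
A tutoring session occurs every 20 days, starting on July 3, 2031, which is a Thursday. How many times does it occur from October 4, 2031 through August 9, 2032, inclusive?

Occurrences land 20·i days after July 3, 2031 for i = 0, 1, 2, …
October 4, 2031 is 93 days after the start; 93 ÷ 20 = 4 remainder 13; since the remainder is 13, round up to i = 5. First occurrence in the window: #6 on October 11, 2031 (5×20 = 100 days in).
August 9, 2032 is 403 days after the start; 403 ÷ 20 = 20 remainder 3. Last occurrence in the window: #21 on August 6, 2032.
Occurrences #6 through #21: 16 in total.

16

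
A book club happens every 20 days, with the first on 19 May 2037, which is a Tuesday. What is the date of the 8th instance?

6 October 2037

The 8th occurrence is 7 intervals after the first: 7 × 20 = 140 days after 19 May 2037.
May has 31 days — 12 days to the end of May leaves 128.
June has 30 days (98 left).
July has 31 days (67 left).
August has 31 days (36 left).
September has 30 days (6 left).
6 days into October → 6 October 2037.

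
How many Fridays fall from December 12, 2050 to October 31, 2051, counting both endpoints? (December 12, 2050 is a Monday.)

46

December 12, 2050 is a Monday; the first Friday on or after it is December 16, 2050 (4 days later).
From December 16, 2050 to October 31, 2051: 15 + 31 + 28 + 31 + 30 + 31 + 30 + 31 + 31 + 30 + 31 = 319 days (rest of December, January, February, March, April, May, June, July, August, September, October).
319 ÷ 7 = 45 full weeks with remainder 4, so 45 more Fridays after the first → 46.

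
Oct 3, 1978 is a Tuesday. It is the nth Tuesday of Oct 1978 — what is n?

1st

Day 3 falls in week ⌈3/7⌉ of the month.
Days 1–7 hold the 1st Tuesday, 8–14 the 2nd, 15–21 the 3rd, 22–28 the 4th, 29–31 the 5th.
3 is in the range for the 1st.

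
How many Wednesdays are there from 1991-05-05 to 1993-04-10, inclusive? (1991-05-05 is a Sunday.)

1991-05-05 is a Sunday; the first Wednesday on or after it is 1991-05-08 (3 days later).
From 1991-05-08 to 1993-04-10: 237 + 366 + 100 = 703 days (rest of 1991, 1992, to 1993-04-10 in 1993).
703 ÷ 7 = 100 full weeks with remainder 3, so 100 more Wednesdays after the first → 101.

101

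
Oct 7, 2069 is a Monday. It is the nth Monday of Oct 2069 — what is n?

1st

Day 7 falls in week ⌈7/7⌉ of the month.
Days 1–7 hold the 1st Monday, 8–14 the 2nd, 15–21 the 3rd, 22–28 the 4th, 29–31 the 5th.
7 is in the range for the 1st.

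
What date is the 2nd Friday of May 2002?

May 2002 begins on a Wednesday, so the first Friday is May 3 (2 days later).
The 2nd Friday is 1 weeks later: 3 + 7 = 10.

10 May 2002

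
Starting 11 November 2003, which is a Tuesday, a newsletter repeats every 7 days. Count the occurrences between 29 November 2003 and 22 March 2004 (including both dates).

16

Occurrences land 7·i days after 11 November 2003 for i = 0, 1, 2, …
29 November 2003 is 18 days after the start; 18 ÷ 7 = 2 remainder 4; since the remainder is 4, round up to i = 3. First occurrence in the window: #4 on 2 December 2003 (3×7 = 21 days in).
22 March 2004 is 132 days after the start; 132 ÷ 7 = 18 remainder 6. Last occurrence in the window: #19 on 16 March 2004.
Occurrences #4 through #19: 16 in total.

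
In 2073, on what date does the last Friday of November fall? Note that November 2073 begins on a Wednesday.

24 November 2073

November 2073 begins on a Wednesday, so the first Friday is November 3 (2 days later).
November 2073 has 30 days. Adding weeks: 3, 10, 17, 24 — the last one ≤ 30 is the 24th.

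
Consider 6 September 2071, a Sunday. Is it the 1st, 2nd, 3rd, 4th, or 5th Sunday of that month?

Day 6 falls in week ⌈6/7⌉ of the month.
Days 1–7 hold the 1st Sunday, 8–14 the 2nd, 15–21 the 3rd, 22–28 the 4th, 29–31 the 5th.
6 is in the range for the 1st.

1st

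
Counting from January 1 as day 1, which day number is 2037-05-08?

Days in months before May: 31 + 28 + 31 + 30 = 120.
Plus 8 days into May → day 128.

128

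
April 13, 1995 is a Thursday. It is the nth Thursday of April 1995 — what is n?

Day 13 falls in week ⌈13/7⌉ of the month.
Days 1–7 hold the 1st Thursday, 8–14 the 2nd, 15–21 the 3rd, 22–28 the 4th, 29–31 the 5th.
13 is in the range for the 2nd.

2nd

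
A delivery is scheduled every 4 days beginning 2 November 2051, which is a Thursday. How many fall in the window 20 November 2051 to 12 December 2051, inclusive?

6

Occurrences land 4·i days after 2 November 2051 for i = 0, 1, 2, …
20 November 2051 is 18 days after the start; 18 ÷ 4 = 4 remainder 2; since the remainder is 2, round up to i = 5. First occurrence in the window: #6 on 22 November 2051 (5×4 = 20 days in).
12 December 2051 is 40 days after the start; 40 ÷ 4 = 10 remainder 0. Last occurrence in the window: #11 on 12 December 2051.
Occurrences #6 through #11: 6 in total.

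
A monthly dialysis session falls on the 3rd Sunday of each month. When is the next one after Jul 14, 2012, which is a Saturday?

Jul 15, 2012

Jul 2012 starts on a Sunday; its first Sunday is the 1st, so the 3rd Sunday is the 15th — Jul 15, 2012.
Jul 15, 2012 is after Jul 14, 2012, so that is the next one.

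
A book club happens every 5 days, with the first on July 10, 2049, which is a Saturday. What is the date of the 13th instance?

September 8, 2049

The 13th occurrence is 12 intervals after the first: 12 × 5 = 60 days after July 10, 2049.
July has 31 days — 21 days to the end of July leaves 39.
August has 31 days (8 left).
8 days into September → September 8, 2049.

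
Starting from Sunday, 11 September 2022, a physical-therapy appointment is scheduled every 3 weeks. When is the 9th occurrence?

The 9th occurrence is 8 intervals after the first: 8 × 21 = 168 days after 11 September 2022.
September has 30 days — 19 days to the end of September leaves 149.
October has 31 days (118 left).
November has 30 days (88 left).
December has 31 days (57 left).
January has 31 days (26 left).
26 days into February → 26 February 2023.

26 February 2023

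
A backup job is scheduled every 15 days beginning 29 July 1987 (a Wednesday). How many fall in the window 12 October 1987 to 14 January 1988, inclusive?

Occurrences land 15·i days after 29 July 1987 for i = 0, 1, 2, …
12 October 1987 is 75 days after the start; 75 ÷ 15 = 5 remainder 0. First occurrence in the window: #6 on 12 October 1987 (5×15 = 75 days in).
14 January 1988 is 169 days after the start; 169 ÷ 15 = 11 remainder 4. Last occurrence in the window: #12 on 10 January 1988.
Occurrences #6 through #12: 7 in total.

7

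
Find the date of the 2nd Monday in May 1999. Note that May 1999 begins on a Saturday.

10 May 1999

May 1999 begins on a Saturday, so the first Monday is May 3 (2 days later).
The 2nd Monday is 1 weeks later: 3 + 7 = 10.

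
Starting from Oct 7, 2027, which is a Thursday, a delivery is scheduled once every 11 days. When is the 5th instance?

The 5th occurrence is 4 intervals after the first: 4 × 11 = 44 days after Oct 7, 2027.
Oct has 31 days — 24 days to the end of Oct leaves 20.
20 days into Nov → Nov 20, 2027.

Nov 20, 2027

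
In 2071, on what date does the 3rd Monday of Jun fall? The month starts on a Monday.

Jun 2071 begins on a Monday, so the first Monday is Jun 1.
The 3rd Monday is 2 weeks later: 1 + 14 = 15.

Jun 15, 2071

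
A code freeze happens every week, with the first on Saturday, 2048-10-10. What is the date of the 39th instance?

2049-07-03

The 39th occurrence is 38 intervals after the first: 38 × 7 = 266 days after 2048-10-10.
October has 31 days — 21 days to the end of October leaves 245.
November has 30 days (215 left).
December has 31 days (184 left).
January has 31 days (153 left).
February has 28 days (125 left).
March has 31 days (94 left).
April has 30 days (64 left).
May has 31 days (33 left).
June has 30 days (3 left).
3 days into July → 2049-07-03.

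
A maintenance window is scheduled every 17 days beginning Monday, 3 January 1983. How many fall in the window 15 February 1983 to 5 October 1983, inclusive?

Occurrences land 17·i days after 3 January 1983 for i = 0, 1, 2, …
15 February 1983 is 43 days after the start; 43 ÷ 17 = 2 remainder 9; since the remainder is 9, round up to i = 3. First occurrence in the window: #4 on 23 February 1983 (3×17 = 51 days in).
5 October 1983 is 275 days after the start; 275 ÷ 17 = 16 remainder 3. Last occurrence in the window: #17 on 2 October 1983.
Occurrences #4 through #17: 14 in total.

14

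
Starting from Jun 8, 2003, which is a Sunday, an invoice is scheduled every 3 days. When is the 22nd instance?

Aug 10, 2003

The 22nd occurrence is 21 intervals after the first: 21 × 3 = 63 days after Jun 8, 2003.
Jun has 30 days — 22 days to the end of Jun leaves 41.
Jul has 31 days (10 left).
10 days into Aug → Aug 10, 2003.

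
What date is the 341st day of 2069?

January has 31 days (341 − 31 = 310 remain).
February has 28 days (310 − 28 = 282 remain).
March has 31 days (282 − 31 = 251 remain).
April has 30 days (251 − 30 = 221 remain).
May has 31 days (221 − 31 = 190 remain).
June has 30 days (190 − 30 = 160 remain).
July has 31 days (160 − 31 = 129 remain).
August has 31 days (129 − 31 = 98 remain).
September has 30 days (98 − 30 = 68 remain).
October has 31 days (68 − 31 = 37 remain).
November has 30 days (37 − 30 = 7 remain).
7 into December → December 7.

2069-12-07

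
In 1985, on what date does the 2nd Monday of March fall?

11 March 1985

The first Monday of March 1985 is March 4.
The 2nd Monday is 1 weeks later: 4 + 7 = 11.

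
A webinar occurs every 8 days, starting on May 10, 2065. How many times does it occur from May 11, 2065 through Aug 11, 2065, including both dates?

11

Occurrences land 8·i days after May 10, 2065 for i = 0, 1, 2, …
May 11, 2065 is 1 day after the start; 1 ÷ 8 = 0 remainder 1; since the remainder is 1, round up to i = 1. First occurrence in the window: #2 on May 18, 2065 (1×8 = 8 days in).
Aug 11, 2065 is 93 days after the start; 93 ÷ 8 = 11 remainder 5. Last occurrence in the window: #12 on Aug 6, 2065.
Occurrences #2 through #12: 11 in total.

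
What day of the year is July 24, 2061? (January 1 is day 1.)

205

Days in months before July: 31 + 28 + 31 + 30 + 31 + 30 = 181.
Plus 24 days into July → day 205.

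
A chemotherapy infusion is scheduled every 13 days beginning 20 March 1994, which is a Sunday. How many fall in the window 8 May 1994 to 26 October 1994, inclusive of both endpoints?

13

Occurrences land 13·i days after 20 March 1994 for i = 0, 1, 2, …
8 May 1994 is 49 days after the start; 49 ÷ 13 = 3 remainder 10; since the remainder is 10, round up to i = 4. First occurrence in the window: #5 on 11 May 1994 (4×13 = 52 days in).
26 October 1994 is 220 days after the start; 220 ÷ 13 = 16 remainder 12. Last occurrence in the window: #17 on 14 October 1994.
Occurrences #5 through #17: 13 in total.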